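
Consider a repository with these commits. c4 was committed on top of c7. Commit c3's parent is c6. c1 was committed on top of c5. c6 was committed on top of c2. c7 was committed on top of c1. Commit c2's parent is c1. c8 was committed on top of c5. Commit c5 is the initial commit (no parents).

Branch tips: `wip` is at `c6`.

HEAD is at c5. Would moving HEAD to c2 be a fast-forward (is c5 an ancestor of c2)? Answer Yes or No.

A fast-forward from c5 to c2 is possible iff c5 is an ancestor of c2.
Ancestors of c2: {c1, c2, c5}.
c5 is among them, so fast-forward is possible.

Yes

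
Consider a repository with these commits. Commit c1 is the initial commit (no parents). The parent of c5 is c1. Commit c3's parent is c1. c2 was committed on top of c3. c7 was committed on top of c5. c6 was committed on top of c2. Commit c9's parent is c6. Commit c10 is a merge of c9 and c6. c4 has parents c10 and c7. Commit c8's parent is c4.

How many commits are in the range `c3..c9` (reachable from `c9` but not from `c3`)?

Reachable from c9: {c1, c2, c3, c6, c9}.
Reachable from c3: {c1, c3}.
In c9's history but not c3's: {c2, c6, c9} — 3 commits.

3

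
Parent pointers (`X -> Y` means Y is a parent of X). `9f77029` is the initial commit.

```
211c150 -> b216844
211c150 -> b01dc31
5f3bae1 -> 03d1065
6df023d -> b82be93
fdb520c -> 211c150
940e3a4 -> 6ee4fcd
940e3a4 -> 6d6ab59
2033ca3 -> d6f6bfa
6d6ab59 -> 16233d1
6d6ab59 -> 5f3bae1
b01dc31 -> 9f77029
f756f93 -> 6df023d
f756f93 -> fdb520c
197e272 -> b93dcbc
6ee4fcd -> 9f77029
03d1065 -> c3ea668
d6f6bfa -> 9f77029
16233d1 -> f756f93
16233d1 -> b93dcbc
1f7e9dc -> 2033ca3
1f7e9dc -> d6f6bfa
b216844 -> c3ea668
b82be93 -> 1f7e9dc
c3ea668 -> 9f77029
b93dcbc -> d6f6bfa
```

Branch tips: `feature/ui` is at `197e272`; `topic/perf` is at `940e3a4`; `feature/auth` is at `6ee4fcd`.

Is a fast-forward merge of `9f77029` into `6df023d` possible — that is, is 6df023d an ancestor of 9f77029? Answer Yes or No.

No

A fast-forward from 6df023d to 9f77029 is possible iff 6df023d is an ancestor of 9f77029.
Ancestors of 9f77029: {9f77029}.
6df023d is not among them, so fast-forward is not possible.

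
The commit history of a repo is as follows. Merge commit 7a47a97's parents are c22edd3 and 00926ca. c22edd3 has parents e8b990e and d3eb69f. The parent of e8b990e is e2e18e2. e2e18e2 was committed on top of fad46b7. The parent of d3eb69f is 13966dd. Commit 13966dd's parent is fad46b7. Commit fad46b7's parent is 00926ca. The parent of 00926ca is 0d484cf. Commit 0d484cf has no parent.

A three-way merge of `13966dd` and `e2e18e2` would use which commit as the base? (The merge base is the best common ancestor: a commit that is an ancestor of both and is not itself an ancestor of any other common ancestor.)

Ancestors of 13966dd: {00926ca, 0d484cf, 13966dd, fad46b7}.
Ancestors of e2e18e2: {00926ca, 0d484cf, e2e18e2, fad46b7}.
Common ancestors: {00926ca, 0d484cf, fad46b7}.
Among these, fad46b7 is not an ancestor of any other common ancestor — it is the merge base.

fad46b7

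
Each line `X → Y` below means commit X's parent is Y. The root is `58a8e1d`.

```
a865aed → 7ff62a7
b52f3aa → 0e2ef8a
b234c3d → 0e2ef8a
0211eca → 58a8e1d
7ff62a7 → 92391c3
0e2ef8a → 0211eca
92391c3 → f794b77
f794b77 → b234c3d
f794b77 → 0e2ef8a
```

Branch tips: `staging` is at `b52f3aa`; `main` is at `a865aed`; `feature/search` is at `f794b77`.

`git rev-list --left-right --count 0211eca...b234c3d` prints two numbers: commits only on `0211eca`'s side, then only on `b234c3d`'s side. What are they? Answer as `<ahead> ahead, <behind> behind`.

Reachable from 0211eca: {0211eca, 58a8e1d}.
Reachable from b234c3d: {0211eca, 0e2ef8a, 58a8e1d, b234c3d}.
Only in 0211eca's history (ahead): {} — 0.
Only in b234c3d's history (behind): {0e2ef8a, b234c3d} — 2.

0 ahead, 2 behind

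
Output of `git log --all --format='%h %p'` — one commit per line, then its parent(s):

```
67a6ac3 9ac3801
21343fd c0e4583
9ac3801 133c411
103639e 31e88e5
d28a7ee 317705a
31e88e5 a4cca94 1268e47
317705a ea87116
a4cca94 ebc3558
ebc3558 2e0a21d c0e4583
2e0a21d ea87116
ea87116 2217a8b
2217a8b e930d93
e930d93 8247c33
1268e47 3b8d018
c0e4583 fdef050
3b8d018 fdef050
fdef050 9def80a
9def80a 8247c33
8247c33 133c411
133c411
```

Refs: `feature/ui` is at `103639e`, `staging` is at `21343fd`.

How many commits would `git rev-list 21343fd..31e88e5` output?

9

Reachable from 31e88e5: {1268e47, 133c411, 2217a8b, 2e0a21d, 31e88e5, 3b8d018, 8247c33, 9def80a, a4cca94, c0e4583, e930d93, ea87116, ebc3558, fdef050}.
Reachable from 21343fd: {133c411, 21343fd, 8247c33, 9def80a, c0e4583, fdef050}.
In 31e88e5's history but not 21343fd's: {1268e47, 2217a8b, 2e0a21d, 31e88e5, 3b8d018, a4cca94, e930d93, ea87116, ebc3558} — 9 commits.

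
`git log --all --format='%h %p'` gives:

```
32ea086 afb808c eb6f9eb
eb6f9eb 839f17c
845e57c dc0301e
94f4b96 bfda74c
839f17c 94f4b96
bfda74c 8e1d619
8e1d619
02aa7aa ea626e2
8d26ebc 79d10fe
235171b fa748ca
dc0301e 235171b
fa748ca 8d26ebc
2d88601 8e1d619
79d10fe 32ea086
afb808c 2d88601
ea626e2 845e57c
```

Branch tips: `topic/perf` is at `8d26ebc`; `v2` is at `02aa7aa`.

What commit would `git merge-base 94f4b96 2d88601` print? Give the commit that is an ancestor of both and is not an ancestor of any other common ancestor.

8e1d619

Ancestors of 94f4b96: {8e1d619, 94f4b96, bfda74c}.
Ancestors of 2d88601: {2d88601, 8e1d619}.
Common ancestors: {8e1d619}.
The only common ancestor is 8e1d619, so it is the merge base.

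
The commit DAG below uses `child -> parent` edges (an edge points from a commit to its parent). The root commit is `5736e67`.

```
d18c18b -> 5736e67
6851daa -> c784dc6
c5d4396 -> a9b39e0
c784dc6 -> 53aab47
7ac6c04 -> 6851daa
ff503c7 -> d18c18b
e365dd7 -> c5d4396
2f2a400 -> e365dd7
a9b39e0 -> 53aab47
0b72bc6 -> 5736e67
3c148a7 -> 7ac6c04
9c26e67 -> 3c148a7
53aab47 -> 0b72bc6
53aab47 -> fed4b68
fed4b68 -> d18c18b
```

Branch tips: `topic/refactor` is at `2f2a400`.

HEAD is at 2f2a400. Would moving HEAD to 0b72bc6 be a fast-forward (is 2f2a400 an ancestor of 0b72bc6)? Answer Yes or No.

No

A fast-forward from 2f2a400 to 0b72bc6 is possible iff 2f2a400 is an ancestor of 0b72bc6.
Ancestors of 0b72bc6: {0b72bc6, 5736e67}.
2f2a400 is not among them, so fast-forward is not possible.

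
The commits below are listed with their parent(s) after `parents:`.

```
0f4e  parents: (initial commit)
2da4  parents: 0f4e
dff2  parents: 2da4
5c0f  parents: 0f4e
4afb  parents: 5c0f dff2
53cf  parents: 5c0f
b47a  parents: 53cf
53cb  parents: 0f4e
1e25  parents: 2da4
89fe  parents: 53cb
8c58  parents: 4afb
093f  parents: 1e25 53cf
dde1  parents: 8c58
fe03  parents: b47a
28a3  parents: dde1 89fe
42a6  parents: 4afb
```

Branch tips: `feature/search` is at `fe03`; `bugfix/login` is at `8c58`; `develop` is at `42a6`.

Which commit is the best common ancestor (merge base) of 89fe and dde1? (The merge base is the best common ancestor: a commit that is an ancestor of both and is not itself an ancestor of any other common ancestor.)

Ancestors of 89fe: {0f4e, 53cb, 89fe}.
Ancestors of dde1: {0f4e, 2da4, 4afb, 5c0f, 8c58, dde1, dff2}.
Common ancestors: {0f4e}.
The only common ancestor is 0f4e, so it is the merge base.

0f4e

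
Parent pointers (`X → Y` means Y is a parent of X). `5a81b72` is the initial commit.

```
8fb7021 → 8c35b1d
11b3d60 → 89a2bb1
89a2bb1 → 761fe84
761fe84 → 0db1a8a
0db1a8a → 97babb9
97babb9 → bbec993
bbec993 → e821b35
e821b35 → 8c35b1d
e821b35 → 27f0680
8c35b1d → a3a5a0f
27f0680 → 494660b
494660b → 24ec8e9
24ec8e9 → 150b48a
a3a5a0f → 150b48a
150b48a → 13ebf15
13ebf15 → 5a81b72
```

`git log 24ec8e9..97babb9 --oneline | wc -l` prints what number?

Reachable from 97babb9: {13ebf15, 150b48a, 24ec8e9, 27f0680, 494660b, 5a81b72, 8c35b1d, 97babb9, a3a5a0f, bbec993, e821b35}.
Reachable from 24ec8e9: {13ebf15, 150b48a, 24ec8e9, 5a81b72}.
In 97babb9's history but not 24ec8e9's: {27f0680, 494660b, 8c35b1d, 97babb9, a3a5a0f, bbec993, e821b35} — 7 commits.

7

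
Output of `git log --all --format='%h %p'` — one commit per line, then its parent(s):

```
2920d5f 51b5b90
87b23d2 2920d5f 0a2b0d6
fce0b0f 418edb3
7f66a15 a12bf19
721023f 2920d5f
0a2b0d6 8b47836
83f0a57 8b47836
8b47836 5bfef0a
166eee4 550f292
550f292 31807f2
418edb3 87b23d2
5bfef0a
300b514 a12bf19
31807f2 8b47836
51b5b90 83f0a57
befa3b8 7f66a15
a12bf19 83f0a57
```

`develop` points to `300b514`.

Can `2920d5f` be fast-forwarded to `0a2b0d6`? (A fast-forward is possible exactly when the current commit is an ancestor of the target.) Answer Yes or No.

No

A fast-forward from 2920d5f to 0a2b0d6 is possible iff 2920d5f is an ancestor of 0a2b0d6.
Ancestors of 0a2b0d6: {0a2b0d6, 5bfef0a, 8b47836}.
2920d5f is not among them, so fast-forward is not possible.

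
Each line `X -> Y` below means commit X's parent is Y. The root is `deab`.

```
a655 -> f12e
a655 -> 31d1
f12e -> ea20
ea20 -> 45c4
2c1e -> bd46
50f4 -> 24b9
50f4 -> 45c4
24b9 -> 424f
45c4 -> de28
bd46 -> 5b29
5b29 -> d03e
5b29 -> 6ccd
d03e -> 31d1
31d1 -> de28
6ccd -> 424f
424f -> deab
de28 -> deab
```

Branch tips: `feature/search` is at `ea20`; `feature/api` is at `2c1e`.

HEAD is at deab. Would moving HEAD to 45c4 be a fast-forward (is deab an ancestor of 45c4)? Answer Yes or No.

Yes

A fast-forward from deab to 45c4 is possible iff deab is an ancestor of 45c4.
Ancestors of 45c4: {45c4, de28, deab}.
deab is among them, so fast-forward is possible.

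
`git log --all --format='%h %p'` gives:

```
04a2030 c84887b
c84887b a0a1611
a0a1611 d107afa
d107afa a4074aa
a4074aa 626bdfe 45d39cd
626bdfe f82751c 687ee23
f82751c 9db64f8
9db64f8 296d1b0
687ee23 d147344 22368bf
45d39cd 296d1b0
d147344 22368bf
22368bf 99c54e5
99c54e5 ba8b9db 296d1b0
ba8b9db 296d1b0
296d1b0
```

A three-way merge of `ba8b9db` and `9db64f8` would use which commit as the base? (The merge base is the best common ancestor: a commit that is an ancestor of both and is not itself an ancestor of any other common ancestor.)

296d1b0

Ancestors of ba8b9db: {296d1b0, ba8b9db}.
Ancestors of 9db64f8: {296d1b0, 9db64f8}.
Common ancestors: {296d1b0}.
The only common ancestor is 296d1b0, so it is the merge base.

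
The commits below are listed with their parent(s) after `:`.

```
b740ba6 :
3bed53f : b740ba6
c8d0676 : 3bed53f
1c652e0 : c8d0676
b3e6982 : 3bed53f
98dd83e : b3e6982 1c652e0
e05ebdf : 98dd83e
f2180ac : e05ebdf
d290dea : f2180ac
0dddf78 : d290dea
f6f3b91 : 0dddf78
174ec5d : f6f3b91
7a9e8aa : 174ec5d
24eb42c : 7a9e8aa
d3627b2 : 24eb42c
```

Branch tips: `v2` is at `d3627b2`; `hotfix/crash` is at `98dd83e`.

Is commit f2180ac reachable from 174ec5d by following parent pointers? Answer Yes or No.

Yes

Ancestors of 174ec5d (commits reachable by following parents): {0dddf78, 174ec5d, 1c652e0, 3bed53f, 98dd83e, b3e6982, b740ba6, c8d0676, d290dea, e05ebdf, f2180ac, f6f3b91}.
f2180ac is in that set, so it is an ancestor of 174ec5d.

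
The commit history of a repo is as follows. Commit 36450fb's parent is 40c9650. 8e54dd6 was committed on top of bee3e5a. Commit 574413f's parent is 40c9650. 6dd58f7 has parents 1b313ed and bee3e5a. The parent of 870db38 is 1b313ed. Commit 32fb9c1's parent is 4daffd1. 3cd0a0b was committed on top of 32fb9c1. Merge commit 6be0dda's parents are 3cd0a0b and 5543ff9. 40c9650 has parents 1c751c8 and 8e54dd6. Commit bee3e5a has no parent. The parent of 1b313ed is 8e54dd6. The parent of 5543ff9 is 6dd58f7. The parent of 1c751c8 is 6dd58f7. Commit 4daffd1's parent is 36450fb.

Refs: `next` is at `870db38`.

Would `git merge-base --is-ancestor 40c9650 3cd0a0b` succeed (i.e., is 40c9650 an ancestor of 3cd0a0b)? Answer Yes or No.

Yes

Ancestors of 3cd0a0b (commits reachable by following parents): {1b313ed, 1c751c8, 32fb9c1, 36450fb, 3cd0a0b, 40c9650, 4daffd1, 6dd58f7, 8e54dd6, bee3e5a}.
40c9650 is in that set, so it is an ancestor of 3cd0a0b.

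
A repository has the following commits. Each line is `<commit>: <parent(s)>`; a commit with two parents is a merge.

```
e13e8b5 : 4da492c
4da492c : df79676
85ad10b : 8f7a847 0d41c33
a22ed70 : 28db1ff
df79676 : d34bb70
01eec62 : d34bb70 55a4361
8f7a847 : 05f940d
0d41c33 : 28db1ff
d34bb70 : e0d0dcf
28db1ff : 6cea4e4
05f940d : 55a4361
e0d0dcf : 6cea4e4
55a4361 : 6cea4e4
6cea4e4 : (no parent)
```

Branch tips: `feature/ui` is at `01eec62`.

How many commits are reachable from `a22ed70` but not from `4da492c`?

2

Reachable from a22ed70: {28db1ff, 6cea4e4, a22ed70}.
Reachable from 4da492c: {4da492c, 6cea4e4, d34bb70, df79676, e0d0dcf}.
In a22ed70's history but not 4da492c's: {28db1ff, a22ed70} — 2 commits.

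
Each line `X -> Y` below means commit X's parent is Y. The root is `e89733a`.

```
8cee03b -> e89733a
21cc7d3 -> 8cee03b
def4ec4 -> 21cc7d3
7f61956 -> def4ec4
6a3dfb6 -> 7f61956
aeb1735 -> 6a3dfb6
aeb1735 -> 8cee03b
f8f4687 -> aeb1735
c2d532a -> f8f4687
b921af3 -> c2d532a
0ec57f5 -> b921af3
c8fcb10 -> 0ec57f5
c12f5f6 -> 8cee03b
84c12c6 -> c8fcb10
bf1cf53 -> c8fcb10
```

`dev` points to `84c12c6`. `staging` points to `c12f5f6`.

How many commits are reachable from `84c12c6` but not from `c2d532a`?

Reachable from 84c12c6: {0ec57f5, 21cc7d3, 6a3dfb6, 7f61956, 84c12c6, 8cee03b, aeb1735, b921af3, c2d532a, c8fcb10, def4ec4, e89733a, f8f4687}.
Reachable from c2d532a: {21cc7d3, 6a3dfb6, 7f61956, 8cee03b, aeb1735, c2d532a, def4ec4, e89733a, f8f4687}.
In 84c12c6's history but not c2d532a's: {0ec57f5, 84c12c6, b921af3, c8fcb10} — 4 commits.

4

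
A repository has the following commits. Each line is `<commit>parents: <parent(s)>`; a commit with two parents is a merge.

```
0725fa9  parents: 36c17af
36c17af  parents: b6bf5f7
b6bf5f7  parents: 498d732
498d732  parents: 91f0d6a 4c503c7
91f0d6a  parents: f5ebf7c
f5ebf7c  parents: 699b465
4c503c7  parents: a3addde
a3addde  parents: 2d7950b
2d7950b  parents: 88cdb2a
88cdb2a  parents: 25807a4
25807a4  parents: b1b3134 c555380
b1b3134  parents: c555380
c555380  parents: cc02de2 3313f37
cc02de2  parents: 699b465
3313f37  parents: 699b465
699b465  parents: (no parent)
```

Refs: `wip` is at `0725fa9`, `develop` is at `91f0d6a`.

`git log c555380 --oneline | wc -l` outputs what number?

4

Walking parent pointers from c555380: reachable set = {3313f37, 699b465, c555380, cc02de2}.
That is 4 commits.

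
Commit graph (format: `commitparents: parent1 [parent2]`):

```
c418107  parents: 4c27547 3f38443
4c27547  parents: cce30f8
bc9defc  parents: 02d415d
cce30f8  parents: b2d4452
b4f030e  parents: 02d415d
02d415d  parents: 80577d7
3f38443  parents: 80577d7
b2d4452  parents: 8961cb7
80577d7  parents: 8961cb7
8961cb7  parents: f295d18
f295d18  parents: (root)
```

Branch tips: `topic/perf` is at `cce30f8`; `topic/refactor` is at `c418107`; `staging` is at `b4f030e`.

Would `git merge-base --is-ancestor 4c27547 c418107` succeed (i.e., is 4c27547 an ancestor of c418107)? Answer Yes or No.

Yes

Ancestors of c418107 (commits reachable by following parents): {3f38443, 4c27547, 80577d7, 8961cb7, b2d4452, c418107, cce30f8, f295d18}.
4c27547 is in that set, so it is an ancestor of c418107.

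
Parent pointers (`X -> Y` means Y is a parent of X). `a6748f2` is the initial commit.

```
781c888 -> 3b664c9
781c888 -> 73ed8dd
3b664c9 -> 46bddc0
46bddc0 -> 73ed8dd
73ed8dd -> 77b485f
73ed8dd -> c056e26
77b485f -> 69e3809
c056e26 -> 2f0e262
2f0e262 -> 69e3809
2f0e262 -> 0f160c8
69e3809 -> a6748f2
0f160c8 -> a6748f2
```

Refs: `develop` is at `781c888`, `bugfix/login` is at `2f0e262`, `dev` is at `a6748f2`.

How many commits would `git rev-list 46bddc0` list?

Walking parent pointers from 46bddc0: reachable set = {0f160c8, 2f0e262, 46bddc0, 69e3809, 73ed8dd, 77b485f, a6748f2, c056e26}.
That is 8 commits.

8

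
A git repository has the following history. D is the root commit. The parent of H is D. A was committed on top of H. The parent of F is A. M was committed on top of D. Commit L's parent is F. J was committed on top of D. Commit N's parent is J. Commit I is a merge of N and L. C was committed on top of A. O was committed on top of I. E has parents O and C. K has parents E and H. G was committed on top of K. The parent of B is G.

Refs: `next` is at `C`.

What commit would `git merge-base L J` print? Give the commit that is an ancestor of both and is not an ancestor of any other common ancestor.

D

Ancestors of L: {A, D, F, H, L}.
Ancestors of J: {D, J}.
Common ancestors: {D}.
The only common ancestor is D, so it is the merge base.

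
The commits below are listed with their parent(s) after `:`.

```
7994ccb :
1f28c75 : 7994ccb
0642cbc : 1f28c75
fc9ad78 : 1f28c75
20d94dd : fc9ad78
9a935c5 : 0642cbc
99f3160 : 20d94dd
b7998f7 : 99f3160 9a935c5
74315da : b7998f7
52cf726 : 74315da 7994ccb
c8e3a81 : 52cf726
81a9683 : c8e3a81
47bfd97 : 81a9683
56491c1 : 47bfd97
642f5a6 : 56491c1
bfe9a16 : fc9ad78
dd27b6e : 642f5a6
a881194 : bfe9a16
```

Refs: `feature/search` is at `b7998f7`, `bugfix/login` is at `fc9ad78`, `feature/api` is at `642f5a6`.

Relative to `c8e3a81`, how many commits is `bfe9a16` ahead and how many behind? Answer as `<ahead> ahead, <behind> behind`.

1 ahead, 8 behind

Reachable from bfe9a16: {1f28c75, 7994ccb, bfe9a16, fc9ad78}.
Reachable from c8e3a81: {0642cbc, 1f28c75, 20d94dd, 52cf726, 74315da, 7994ccb, 99f3160, 9a935c5, b7998f7, c8e3a81, fc9ad78}.
Only in bfe9a16's history (ahead): {bfe9a16} — 1.
Only in c8e3a81's history (behind): {0642cbc, 20d94dd, 52cf726, 74315da, 99f3160, 9a935c5, b7998f7, c8e3a81} — 8.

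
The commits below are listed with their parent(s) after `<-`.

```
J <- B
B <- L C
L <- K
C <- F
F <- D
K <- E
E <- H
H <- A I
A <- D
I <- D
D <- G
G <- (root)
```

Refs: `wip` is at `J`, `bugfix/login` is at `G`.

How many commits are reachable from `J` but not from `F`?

Reachable from J: {A, B, C, D, E, F, G, H, I, J, K, L}.
Reachable from F: {D, F, G}.
In J's history but not F's: {A, B, C, E, H, I, J, K, L} — 9 commits.

9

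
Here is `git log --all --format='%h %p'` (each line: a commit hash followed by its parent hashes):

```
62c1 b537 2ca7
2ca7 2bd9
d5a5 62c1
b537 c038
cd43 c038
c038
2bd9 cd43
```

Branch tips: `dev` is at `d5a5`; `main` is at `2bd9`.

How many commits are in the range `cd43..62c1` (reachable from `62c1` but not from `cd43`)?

4

Reachable from 62c1: {2bd9, 2ca7, 62c1, b537, c038, cd43}.
Reachable from cd43: {c038, cd43}.
In 62c1's history but not cd43's: {2bd9, 2ca7, 62c1, b537} — 4 commits.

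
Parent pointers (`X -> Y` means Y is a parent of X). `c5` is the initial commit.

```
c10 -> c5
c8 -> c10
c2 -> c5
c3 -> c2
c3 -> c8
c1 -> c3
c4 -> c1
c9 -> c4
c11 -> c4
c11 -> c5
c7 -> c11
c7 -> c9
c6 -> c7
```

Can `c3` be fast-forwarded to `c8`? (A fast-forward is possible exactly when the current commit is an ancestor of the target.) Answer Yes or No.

No

A fast-forward from c3 to c8 is possible iff c3 is an ancestor of c8.
Ancestors of c8: {c10, c5, c8}.
c3 is not among them, so fast-forward is not possible.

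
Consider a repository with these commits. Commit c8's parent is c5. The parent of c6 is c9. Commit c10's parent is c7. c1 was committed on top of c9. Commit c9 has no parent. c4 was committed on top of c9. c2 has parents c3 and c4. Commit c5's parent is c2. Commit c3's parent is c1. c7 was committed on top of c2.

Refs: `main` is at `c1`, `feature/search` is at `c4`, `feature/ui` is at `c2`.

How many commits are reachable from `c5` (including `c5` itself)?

Walking parent pointers from c5: reachable set = {c1, c2, c3, c4, c5, c9}.
That is 6 commits.

6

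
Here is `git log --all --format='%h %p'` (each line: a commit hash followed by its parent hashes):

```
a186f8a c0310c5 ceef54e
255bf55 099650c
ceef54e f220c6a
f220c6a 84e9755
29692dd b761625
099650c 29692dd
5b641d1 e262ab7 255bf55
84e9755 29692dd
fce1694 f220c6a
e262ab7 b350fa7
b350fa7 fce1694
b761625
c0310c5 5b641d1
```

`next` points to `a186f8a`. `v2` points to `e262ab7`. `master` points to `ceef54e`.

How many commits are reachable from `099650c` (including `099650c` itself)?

3

Walking parent pointers from 099650c: reachable set = {099650c, 29692dd, b761625}.
That is 3 commits.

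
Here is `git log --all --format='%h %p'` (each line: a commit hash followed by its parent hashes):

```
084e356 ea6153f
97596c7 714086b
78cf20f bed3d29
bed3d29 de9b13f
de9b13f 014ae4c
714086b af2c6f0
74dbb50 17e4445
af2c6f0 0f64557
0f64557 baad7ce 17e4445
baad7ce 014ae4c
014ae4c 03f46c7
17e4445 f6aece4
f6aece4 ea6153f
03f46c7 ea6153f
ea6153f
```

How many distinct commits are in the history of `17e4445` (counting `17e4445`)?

Walking parent pointers from 17e4445: reachable set = {17e4445, ea6153f, f6aece4}.
That is 3 commits.

3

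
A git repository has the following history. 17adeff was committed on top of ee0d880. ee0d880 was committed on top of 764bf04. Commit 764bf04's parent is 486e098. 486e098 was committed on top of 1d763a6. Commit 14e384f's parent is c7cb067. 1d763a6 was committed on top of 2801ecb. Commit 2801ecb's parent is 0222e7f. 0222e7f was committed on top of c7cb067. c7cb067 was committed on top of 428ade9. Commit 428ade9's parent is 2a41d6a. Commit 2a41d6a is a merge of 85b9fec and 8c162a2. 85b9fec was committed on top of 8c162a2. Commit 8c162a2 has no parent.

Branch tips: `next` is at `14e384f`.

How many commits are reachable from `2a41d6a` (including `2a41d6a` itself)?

Walking parent pointers from 2a41d6a: reachable set = {2a41d6a, 85b9fec, 8c162a2}.
That is 3 commits.

3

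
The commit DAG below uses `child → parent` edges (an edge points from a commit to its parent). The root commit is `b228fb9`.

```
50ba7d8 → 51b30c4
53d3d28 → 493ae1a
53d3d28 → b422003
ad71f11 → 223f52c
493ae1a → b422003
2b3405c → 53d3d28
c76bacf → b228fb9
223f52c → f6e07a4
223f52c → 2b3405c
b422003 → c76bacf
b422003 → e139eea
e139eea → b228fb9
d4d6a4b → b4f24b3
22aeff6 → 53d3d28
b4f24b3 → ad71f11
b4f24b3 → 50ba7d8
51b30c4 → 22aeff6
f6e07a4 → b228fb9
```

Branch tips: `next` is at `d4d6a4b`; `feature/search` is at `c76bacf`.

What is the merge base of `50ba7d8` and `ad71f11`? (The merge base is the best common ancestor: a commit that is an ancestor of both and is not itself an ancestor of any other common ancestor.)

Ancestors of 50ba7d8: {22aeff6, 493ae1a, 50ba7d8, 51b30c4, 53d3d28, b228fb9, b422003, c76bacf, e139eea}.
Ancestors of ad71f11: {223f52c, 2b3405c, 493ae1a, 53d3d28, ad71f11, b228fb9, b422003, c76bacf, e139eea, f6e07a4}.
Common ancestors: {493ae1a, 53d3d28, b228fb9, b422003, c76bacf, e139eea}.
Among these, 53d3d28 is not an ancestor of any other common ancestor — it is the merge base.

53d3d28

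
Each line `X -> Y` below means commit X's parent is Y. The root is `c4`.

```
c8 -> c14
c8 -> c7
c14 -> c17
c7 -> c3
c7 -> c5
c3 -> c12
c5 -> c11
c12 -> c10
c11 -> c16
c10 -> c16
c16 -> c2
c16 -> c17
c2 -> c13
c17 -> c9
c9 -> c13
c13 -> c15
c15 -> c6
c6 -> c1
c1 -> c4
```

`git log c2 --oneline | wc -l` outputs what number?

Walking parent pointers from c2: reachable set = {c1, c13, c15, c2, c4, c6}.
That is 6 commits.

6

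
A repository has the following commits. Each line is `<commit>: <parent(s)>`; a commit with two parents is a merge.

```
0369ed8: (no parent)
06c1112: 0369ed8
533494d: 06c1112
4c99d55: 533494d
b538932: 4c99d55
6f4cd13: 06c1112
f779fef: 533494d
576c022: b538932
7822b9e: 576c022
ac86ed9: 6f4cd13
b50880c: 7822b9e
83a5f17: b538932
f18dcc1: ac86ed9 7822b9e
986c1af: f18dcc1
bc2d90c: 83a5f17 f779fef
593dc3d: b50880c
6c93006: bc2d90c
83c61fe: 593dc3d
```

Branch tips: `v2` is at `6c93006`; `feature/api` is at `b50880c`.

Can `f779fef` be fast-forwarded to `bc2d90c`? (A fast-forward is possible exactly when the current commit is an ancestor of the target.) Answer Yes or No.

Yes

A fast-forward from f779fef to bc2d90c is possible iff f779fef is an ancestor of bc2d90c.
Ancestors of bc2d90c: {0369ed8, 06c1112, 4c99d55, 533494d, 83a5f17, b538932, bc2d90c, f779fef}.
f779fef is among them, so fast-forward is possible.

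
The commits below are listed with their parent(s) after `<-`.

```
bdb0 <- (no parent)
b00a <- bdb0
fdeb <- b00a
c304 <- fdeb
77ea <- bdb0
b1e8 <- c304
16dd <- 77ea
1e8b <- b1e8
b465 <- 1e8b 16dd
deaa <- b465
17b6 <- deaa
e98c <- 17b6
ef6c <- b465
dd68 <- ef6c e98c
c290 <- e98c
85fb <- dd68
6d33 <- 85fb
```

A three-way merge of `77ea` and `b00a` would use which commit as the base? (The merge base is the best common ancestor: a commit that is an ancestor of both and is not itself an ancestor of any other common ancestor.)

Ancestors of 77ea: {77ea, bdb0}.
Ancestors of b00a: {b00a, bdb0}.
Common ancestors: {bdb0}.
The only common ancestor is bdb0, so it is the merge base.

bdb0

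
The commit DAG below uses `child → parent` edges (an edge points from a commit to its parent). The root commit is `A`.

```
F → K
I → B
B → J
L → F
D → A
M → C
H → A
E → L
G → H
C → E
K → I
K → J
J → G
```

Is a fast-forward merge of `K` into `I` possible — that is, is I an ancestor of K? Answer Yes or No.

A fast-forward from I to K is possible iff I is an ancestor of K.
Ancestors of K: {A, B, G, H, I, J, K}.
I is among them, so fast-forward is possible.

Yes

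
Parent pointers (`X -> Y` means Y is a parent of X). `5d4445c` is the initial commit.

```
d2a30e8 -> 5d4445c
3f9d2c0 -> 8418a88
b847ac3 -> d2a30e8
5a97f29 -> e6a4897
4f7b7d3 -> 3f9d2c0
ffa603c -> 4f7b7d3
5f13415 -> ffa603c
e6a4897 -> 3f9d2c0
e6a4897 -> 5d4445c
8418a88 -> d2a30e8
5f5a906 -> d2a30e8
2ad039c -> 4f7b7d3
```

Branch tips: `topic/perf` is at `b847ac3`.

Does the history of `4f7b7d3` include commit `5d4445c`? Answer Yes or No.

Ancestors of 4f7b7d3 (commits reachable by following parents): {3f9d2c0, 4f7b7d3, 5d4445c, 8418a88, d2a30e8}.
5d4445c is in that set, so it is an ancestor of 4f7b7d3.

Yes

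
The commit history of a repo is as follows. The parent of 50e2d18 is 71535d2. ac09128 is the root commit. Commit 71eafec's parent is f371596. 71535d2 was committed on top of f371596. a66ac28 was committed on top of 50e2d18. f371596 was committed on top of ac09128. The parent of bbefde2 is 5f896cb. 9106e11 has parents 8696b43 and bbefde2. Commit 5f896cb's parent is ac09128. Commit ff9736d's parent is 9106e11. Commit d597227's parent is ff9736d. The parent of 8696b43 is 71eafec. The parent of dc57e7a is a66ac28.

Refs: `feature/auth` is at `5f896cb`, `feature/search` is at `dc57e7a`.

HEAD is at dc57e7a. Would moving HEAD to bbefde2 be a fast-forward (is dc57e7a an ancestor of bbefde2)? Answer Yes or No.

A fast-forward from dc57e7a to bbefde2 is possible iff dc57e7a is an ancestor of bbefde2.
Ancestors of bbefde2: {5f896cb, ac09128, bbefde2}.
dc57e7a is not among them, so fast-forward is not possible.

No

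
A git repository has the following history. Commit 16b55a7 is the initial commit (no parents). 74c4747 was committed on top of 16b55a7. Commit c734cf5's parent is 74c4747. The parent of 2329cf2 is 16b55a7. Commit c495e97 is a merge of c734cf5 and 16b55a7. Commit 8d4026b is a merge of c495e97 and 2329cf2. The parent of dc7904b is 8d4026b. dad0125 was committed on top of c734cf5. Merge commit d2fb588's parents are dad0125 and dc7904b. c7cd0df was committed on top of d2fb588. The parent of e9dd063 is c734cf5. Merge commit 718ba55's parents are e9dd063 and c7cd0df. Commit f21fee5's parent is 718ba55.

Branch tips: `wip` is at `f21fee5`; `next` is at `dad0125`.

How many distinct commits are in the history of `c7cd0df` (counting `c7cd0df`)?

Walking parent pointers from c7cd0df: reachable set = {16b55a7, 2329cf2, 74c4747, 8d4026b, c495e97, c734cf5, c7cd0df, d2fb588, dad0125, dc7904b}.
That is 10 commits.

10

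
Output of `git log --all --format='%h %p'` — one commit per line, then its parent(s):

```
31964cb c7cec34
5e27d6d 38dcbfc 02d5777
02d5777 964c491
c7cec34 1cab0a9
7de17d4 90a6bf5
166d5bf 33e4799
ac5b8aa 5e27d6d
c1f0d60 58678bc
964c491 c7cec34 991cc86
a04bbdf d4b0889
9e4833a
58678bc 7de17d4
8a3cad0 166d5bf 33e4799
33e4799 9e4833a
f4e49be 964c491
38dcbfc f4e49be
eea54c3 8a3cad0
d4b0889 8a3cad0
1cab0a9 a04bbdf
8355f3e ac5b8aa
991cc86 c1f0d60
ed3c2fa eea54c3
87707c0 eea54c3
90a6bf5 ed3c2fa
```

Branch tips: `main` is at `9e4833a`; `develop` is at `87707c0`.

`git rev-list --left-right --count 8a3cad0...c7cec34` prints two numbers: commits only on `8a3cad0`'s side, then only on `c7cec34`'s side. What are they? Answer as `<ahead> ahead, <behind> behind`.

Reachable from 8a3cad0: {166d5bf, 33e4799, 8a3cad0, 9e4833a}.
Reachable from c7cec34: {166d5bf, 1cab0a9, 33e4799, 8a3cad0, 9e4833a, a04bbdf, c7cec34, d4b0889}.
Only in 8a3cad0's history (ahead): {} — 0.
Only in c7cec34's history (behind): {1cab0a9, a04bbdf, c7cec34, d4b0889} — 4.

0 ahead, 4 behind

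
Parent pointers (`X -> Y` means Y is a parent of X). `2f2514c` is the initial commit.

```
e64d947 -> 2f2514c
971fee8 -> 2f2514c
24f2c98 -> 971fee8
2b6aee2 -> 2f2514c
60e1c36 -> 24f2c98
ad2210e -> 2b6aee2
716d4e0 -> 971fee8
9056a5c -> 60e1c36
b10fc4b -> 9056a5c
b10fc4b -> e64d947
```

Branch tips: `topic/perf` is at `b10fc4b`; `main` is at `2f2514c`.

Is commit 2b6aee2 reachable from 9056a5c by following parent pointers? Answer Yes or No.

Ancestors of 9056a5c: {24f2c98, 2f2514c, 60e1c36, 9056a5c, 971fee8}.
2b6aee2 is not in that set, so it is not an ancestor of 9056a5c.

No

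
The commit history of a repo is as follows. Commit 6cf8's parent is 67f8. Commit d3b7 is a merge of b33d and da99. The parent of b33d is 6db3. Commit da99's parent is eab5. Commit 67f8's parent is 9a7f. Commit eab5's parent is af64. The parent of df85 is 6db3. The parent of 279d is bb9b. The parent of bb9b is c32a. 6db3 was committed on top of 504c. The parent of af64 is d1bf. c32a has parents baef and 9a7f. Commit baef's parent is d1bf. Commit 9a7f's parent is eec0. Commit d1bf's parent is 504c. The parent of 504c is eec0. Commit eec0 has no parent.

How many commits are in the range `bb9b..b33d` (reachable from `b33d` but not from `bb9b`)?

2

Reachable from b33d: {504c, 6db3, b33d, eec0}.
Reachable from bb9b: {504c, 9a7f, baef, bb9b, c32a, d1bf, eec0}.
In b33d's history but not bb9b's: {6db3, b33d} — 2 commits.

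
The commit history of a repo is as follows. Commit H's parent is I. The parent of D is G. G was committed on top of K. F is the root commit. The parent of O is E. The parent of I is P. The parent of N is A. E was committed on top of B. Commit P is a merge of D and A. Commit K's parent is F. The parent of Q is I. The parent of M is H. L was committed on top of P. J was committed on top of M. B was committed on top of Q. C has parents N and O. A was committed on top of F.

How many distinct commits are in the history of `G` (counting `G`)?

3

Walking parent pointers from G: reachable set = {F, G, K}.
That is 3 commits.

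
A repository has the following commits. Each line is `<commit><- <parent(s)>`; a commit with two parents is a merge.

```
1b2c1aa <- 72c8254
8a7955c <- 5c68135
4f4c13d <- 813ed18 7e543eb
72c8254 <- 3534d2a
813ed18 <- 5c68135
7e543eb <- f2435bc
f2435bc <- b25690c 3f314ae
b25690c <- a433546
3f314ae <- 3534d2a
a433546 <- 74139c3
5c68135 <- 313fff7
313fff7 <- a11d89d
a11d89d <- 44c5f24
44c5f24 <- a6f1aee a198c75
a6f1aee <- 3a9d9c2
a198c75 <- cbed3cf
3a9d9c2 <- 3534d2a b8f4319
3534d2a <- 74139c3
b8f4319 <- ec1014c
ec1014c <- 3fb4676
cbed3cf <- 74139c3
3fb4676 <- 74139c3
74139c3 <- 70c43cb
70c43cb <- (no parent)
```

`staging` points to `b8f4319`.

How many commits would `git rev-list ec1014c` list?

4

Walking parent pointers from ec1014c: reachable set = {3fb4676, 70c43cb, 74139c3, ec1014c}.
That is 4 commits.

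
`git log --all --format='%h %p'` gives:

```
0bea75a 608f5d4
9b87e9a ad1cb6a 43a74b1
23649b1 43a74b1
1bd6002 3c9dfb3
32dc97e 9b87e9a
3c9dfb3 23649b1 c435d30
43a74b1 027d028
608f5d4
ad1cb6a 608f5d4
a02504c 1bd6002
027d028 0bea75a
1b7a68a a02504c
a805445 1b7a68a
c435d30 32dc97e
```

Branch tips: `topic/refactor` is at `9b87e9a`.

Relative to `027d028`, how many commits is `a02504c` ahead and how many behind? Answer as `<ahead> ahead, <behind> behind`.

Reachable from a02504c: {027d028, 0bea75a, 1bd6002, 23649b1, 32dc97e, 3c9dfb3, 43a74b1, 608f5d4, 9b87e9a, a02504c, ad1cb6a, c435d30}.
Reachable from 027d028: {027d028, 0bea75a, 608f5d4}.
Only in a02504c's history (ahead): {1bd6002, 23649b1, 32dc97e, 3c9dfb3, 43a74b1, 9b87e9a, a02504c, ad1cb6a, c435d30} — 9.
Only in 027d028's history (behind): {} — 0.

9 ahead, 0 behind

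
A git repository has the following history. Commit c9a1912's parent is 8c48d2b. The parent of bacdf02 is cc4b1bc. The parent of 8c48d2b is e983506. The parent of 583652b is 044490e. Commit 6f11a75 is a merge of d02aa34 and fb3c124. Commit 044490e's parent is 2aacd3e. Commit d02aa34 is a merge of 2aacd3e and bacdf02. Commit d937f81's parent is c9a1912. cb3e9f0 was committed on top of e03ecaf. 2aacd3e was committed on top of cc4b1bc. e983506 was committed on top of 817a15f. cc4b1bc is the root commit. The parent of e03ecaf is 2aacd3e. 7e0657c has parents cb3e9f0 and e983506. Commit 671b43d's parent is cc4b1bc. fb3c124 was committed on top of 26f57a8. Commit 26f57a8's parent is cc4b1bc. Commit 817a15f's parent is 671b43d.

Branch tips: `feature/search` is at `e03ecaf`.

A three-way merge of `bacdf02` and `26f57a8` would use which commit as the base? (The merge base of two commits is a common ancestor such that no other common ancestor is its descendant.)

Ancestors of bacdf02: {bacdf02, cc4b1bc}.
Ancestors of 26f57a8: {26f57a8, cc4b1bc}.
Common ancestors: {cc4b1bc}.
The only common ancestor is cc4b1bc, so it is the merge base.

cc4b1bc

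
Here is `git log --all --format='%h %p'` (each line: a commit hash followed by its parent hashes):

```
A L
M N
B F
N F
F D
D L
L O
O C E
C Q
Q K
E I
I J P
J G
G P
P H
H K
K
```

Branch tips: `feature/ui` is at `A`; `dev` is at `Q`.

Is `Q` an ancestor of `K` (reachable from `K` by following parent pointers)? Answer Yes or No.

No

Ancestors of K: {K}.
Q is not in that set, so it is not an ancestor of K.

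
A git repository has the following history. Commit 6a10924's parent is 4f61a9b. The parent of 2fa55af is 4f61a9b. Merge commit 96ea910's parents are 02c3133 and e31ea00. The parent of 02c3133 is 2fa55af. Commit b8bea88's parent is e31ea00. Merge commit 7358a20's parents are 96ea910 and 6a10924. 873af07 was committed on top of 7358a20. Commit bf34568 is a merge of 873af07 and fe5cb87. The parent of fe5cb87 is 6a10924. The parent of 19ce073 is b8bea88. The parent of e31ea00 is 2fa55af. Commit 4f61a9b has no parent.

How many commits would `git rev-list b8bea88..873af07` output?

Reachable from 873af07: {02c3133, 2fa55af, 4f61a9b, 6a10924, 7358a20, 873af07, 96ea910, e31ea00}.
Reachable from b8bea88: {2fa55af, 4f61a9b, b8bea88, e31ea00}.
In 873af07's history but not b8bea88's: {02c3133, 6a10924, 7358a20, 873af07, 96ea910} — 5 commits.

5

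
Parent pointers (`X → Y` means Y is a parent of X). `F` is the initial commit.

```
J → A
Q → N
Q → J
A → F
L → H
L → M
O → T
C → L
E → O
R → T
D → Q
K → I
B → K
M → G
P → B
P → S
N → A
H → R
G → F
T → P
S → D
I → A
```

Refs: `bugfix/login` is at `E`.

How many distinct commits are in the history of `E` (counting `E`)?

14

Walking parent pointers from E: reachable set = {A, B, D, E, F, I, J, K, N, O, P, Q, S, T}.
That is 14 commits.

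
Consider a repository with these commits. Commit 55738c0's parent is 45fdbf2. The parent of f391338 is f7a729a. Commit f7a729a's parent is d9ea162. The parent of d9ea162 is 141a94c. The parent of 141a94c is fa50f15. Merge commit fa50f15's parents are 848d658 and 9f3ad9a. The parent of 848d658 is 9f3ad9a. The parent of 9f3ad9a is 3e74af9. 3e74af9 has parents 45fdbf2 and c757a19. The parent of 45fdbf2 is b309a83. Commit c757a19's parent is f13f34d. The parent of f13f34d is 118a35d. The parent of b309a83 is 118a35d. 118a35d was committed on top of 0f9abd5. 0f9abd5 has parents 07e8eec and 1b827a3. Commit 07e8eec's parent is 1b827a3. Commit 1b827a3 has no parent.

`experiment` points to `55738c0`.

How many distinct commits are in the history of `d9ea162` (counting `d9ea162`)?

Walking parent pointers from d9ea162: reachable set = {07e8eec, 0f9abd5, 118a35d, 141a94c, 1b827a3, 3e74af9, 45fdbf2, 848d658, 9f3ad9a, b309a83, c757a19, d9ea162, f13f34d, fa50f15}.
That is 14 commits.

14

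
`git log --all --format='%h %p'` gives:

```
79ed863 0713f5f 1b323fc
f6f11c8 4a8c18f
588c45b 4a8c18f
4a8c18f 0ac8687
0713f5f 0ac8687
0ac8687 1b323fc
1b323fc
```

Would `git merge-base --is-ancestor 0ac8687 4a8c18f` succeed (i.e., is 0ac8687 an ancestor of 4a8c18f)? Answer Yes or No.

Yes

Ancestors of 4a8c18f (commits reachable by following parents): {0ac8687, 1b323fc, 4a8c18f}.
0ac8687 is in that set, so it is an ancestor of 4a8c18f.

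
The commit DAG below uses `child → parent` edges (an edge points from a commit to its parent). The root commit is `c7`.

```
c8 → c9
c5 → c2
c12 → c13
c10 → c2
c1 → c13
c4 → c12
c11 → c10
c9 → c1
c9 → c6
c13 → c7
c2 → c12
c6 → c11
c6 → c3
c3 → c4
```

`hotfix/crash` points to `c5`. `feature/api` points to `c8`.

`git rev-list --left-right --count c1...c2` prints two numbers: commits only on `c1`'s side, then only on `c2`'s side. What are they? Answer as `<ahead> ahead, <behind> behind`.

1 ahead, 2 behind

Reachable from c1: {c1, c13, c7}.
Reachable from c2: {c12, c13, c2, c7}.
Only in c1's history (ahead): {c1} — 1.
Only in c2's history (behind): {c12, c2} — 2.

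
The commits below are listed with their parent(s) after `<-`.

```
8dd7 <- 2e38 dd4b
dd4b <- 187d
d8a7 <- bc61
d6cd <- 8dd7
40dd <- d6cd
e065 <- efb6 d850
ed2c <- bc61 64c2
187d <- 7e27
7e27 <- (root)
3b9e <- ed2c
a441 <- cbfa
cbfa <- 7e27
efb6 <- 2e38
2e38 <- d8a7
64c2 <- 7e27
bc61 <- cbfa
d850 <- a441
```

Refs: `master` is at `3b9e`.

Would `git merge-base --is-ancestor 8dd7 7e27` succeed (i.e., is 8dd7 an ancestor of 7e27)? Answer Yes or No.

Ancestors of 7e27: {7e27}.
8dd7 is not in that set, so it is not an ancestor of 7e27.

No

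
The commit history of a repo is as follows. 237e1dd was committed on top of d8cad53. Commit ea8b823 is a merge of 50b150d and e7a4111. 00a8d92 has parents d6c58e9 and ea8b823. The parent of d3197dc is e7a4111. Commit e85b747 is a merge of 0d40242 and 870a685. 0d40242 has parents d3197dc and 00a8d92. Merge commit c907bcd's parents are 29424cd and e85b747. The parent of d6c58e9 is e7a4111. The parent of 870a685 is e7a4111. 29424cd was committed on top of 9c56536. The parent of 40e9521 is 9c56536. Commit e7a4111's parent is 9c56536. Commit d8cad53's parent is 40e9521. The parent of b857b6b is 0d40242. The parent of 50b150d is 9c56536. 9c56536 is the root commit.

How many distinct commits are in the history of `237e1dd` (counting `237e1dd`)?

4

Walking parent pointers from 237e1dd: reachable set = {237e1dd, 40e9521, 9c56536, d8cad53}.
That is 4 commits.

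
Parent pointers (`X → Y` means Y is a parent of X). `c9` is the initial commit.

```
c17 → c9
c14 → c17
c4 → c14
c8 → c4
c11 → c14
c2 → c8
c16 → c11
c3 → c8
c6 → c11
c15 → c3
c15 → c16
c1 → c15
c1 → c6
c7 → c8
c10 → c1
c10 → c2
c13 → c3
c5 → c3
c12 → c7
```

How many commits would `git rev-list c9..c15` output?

8

Reachable from c15: {c11, c14, c15, c16, c17, c3, c4, c8, c9}.
Reachable from c9: {c9}.
In c15's history but not c9's: {c11, c14, c15, c16, c17, c3, c4, c8} — 8 commits.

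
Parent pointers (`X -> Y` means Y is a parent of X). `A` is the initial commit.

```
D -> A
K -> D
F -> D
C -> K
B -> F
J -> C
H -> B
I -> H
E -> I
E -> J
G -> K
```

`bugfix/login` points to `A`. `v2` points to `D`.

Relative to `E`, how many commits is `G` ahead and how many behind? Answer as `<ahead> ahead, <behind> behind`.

1 ahead, 7 behind

Reachable from G: {A, D, G, K}.
Reachable from E: {A, B, C, D, E, F, H, I, J, K}.
Only in G's history (ahead): {G} — 1.
Only in E's history (behind): {B, C, E, F, H, I, J} — 7.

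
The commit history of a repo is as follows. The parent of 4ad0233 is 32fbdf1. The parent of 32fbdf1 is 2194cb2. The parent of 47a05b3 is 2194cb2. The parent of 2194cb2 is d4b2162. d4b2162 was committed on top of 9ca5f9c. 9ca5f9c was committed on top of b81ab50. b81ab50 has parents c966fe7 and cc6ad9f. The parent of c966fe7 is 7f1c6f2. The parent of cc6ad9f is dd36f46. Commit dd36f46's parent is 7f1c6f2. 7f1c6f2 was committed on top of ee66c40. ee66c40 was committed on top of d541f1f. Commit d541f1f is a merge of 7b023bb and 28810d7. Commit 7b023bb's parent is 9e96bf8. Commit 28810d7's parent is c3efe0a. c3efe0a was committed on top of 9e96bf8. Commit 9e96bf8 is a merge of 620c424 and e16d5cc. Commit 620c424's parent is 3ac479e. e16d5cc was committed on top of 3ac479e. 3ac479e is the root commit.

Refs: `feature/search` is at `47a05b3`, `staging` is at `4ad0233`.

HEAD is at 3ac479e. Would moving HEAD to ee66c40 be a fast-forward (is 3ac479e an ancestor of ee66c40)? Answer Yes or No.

Yes

A fast-forward from 3ac479e to ee66c40 is possible iff 3ac479e is an ancestor of ee66c40.
Ancestors of ee66c40: {28810d7, 3ac479e, 620c424, 7b023bb, 9e96bf8, c3efe0a, d541f1f, e16d5cc, ee66c40}.
3ac479e is among them, so fast-forward is possible.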